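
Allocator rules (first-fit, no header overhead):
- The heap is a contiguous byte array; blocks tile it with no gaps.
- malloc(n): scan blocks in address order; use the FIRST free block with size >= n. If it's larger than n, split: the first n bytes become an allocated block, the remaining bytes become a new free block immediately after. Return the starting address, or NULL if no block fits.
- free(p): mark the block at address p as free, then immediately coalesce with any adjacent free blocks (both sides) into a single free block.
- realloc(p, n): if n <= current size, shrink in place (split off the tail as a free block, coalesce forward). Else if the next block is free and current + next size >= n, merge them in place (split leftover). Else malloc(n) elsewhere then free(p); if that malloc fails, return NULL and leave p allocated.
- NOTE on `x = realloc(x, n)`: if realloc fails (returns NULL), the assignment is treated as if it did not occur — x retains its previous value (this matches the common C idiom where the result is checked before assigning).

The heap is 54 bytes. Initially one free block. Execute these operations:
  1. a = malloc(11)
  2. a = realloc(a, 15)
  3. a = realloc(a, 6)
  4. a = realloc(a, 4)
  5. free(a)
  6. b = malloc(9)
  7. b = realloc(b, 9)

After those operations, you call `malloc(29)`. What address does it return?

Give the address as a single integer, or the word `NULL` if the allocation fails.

Answer: 9

Derivation:
Op 1: a = malloc(11) -> a = 0; heap: [0-10 ALLOC][11-53 FREE]
Op 2: a = realloc(a, 15) -> a = 0; heap: [0-14 ALLOC][15-53 FREE]
Op 3: a = realloc(a, 6) -> a = 0; heap: [0-5 ALLOC][6-53 FREE]
Op 4: a = realloc(a, 4) -> a = 0; heap: [0-3 ALLOC][4-53 FREE]
Op 5: free(a) -> (freed a); heap: [0-53 FREE]
Op 6: b = malloc(9) -> b = 0; heap: [0-8 ALLOC][9-53 FREE]
Op 7: b = realloc(b, 9) -> b = 0; heap: [0-8 ALLOC][9-53 FREE]
malloc(29): first-fit scan over [0-8 ALLOC][9-53 FREE] -> 9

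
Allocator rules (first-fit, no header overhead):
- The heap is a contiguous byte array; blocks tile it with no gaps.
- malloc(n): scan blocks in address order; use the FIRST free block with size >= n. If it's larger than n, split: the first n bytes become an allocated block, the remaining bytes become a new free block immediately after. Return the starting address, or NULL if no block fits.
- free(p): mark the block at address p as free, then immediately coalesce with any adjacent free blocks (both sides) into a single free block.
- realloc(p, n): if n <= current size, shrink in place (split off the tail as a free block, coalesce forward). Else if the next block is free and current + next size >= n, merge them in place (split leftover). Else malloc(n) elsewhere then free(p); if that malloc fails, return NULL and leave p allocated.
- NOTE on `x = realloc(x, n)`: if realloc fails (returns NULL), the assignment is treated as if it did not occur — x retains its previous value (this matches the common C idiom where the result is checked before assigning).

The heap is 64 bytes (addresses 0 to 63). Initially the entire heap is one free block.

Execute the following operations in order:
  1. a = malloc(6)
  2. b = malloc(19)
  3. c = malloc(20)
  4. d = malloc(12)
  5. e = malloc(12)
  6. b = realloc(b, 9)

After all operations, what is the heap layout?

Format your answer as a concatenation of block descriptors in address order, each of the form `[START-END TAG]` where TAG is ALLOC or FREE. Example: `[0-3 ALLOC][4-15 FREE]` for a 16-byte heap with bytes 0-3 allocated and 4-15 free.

Answer: [0-5 ALLOC][6-14 ALLOC][15-24 FREE][25-44 ALLOC][45-56 ALLOC][57-63 FREE]

Derivation:
Op 1: a = malloc(6) -> a = 0; heap: [0-5 ALLOC][6-63 FREE]
Op 2: b = malloc(19) -> b = 6; heap: [0-5 ALLOC][6-24 ALLOC][25-63 FREE]
Op 3: c = malloc(20) -> c = 25; heap: [0-5 ALLOC][6-24 ALLOC][25-44 ALLOC][45-63 FREE]
Op 4: d = malloc(12) -> d = 45; heap: [0-5 ALLOC][6-24 ALLOC][25-44 ALLOC][45-56 ALLOC][57-63 FREE]
Op 5: e = malloc(12) -> e = NULL; heap: [0-5 ALLOC][6-24 ALLOC][25-44 ALLOC][45-56 ALLOC][57-63 FREE]
Op 6: b = realloc(b, 9) -> b = 6; heap: [0-5 ALLOC][6-14 ALLOC][15-24 FREE][25-44 ALLOC][45-56 ALLOC][57-63 FREE]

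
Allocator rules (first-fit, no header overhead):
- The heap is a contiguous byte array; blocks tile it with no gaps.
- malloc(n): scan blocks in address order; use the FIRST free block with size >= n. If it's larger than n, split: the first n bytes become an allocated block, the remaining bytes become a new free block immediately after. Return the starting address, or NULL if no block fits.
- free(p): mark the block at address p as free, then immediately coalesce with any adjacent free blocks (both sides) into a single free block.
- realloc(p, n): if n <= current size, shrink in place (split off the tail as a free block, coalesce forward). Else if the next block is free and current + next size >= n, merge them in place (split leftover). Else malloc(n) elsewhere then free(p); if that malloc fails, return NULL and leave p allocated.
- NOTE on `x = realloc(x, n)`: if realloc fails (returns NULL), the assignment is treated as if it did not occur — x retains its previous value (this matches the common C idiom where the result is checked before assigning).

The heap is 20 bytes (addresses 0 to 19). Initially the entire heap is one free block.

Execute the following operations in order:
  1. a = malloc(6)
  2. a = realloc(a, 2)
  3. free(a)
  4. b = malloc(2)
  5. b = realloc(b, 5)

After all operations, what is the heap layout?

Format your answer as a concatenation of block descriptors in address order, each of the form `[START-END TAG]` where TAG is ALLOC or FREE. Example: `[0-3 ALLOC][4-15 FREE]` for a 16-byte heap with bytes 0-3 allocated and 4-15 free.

Answer: [0-4 ALLOC][5-19 FREE]

Derivation:
Op 1: a = malloc(6) -> a = 0; heap: [0-5 ALLOC][6-19 FREE]
Op 2: a = realloc(a, 2) -> a = 0; heap: [0-1 ALLOC][2-19 FREE]
Op 3: free(a) -> (freed a); heap: [0-19 FREE]
Op 4: b = malloc(2) -> b = 0; heap: [0-1 ALLOC][2-19 FREE]
Op 5: b = realloc(b, 5) -> b = 0; heap: [0-4 ALLOC][5-19 FREE]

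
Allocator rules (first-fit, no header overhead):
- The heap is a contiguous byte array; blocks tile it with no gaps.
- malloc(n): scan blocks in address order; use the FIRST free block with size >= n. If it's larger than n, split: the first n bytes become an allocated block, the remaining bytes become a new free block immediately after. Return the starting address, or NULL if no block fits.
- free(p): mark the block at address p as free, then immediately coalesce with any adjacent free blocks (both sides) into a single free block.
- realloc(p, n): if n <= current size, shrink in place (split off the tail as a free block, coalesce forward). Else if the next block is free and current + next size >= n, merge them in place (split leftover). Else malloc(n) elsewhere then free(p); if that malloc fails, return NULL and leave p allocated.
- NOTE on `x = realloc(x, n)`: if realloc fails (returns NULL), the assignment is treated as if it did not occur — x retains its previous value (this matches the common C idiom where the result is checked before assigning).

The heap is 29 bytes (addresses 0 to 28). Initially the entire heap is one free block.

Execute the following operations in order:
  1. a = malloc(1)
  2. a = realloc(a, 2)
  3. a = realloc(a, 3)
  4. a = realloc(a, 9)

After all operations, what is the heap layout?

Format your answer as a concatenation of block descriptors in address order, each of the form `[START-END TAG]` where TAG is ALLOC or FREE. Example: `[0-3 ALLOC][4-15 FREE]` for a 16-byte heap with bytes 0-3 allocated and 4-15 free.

Answer: [0-8 ALLOC][9-28 FREE]

Derivation:
Op 1: a = malloc(1) -> a = 0; heap: [0-0 ALLOC][1-28 FREE]
Op 2: a = realloc(a, 2) -> a = 0; heap: [0-1 ALLOC][2-28 FREE]
Op 3: a = realloc(a, 3) -> a = 0; heap: [0-2 ALLOC][3-28 FREE]
Op 4: a = realloc(a, 9) -> a = 0; heap: [0-8 ALLOC][9-28 FREE]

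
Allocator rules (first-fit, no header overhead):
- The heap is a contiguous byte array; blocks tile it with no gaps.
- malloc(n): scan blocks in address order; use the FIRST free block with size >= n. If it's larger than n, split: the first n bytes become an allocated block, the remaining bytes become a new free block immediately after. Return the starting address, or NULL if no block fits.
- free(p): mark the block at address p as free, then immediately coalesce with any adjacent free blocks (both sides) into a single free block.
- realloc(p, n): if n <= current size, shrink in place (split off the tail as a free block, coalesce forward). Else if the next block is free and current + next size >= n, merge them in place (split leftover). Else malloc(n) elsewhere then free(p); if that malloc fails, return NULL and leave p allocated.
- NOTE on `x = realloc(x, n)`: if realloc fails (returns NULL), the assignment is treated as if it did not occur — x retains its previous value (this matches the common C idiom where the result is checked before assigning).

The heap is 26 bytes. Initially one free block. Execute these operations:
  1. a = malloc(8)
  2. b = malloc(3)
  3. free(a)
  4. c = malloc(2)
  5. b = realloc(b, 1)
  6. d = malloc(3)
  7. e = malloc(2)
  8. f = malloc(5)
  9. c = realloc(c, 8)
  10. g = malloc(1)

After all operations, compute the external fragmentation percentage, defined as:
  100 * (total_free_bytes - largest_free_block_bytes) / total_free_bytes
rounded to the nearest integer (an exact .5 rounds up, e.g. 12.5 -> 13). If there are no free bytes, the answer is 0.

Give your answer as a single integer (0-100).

Op 1: a = malloc(8) -> a = 0; heap: [0-7 ALLOC][8-25 FREE]
Op 2: b = malloc(3) -> b = 8; heap: [0-7 ALLOC][8-10 ALLOC][11-25 FREE]
Op 3: free(a) -> (freed a); heap: [0-7 FREE][8-10 ALLOC][11-25 FREE]
Op 4: c = malloc(2) -> c = 0; heap: [0-1 ALLOC][2-7 FREE][8-10 ALLOC][11-25 FREE]
Op 5: b = realloc(b, 1) -> b = 8; heap: [0-1 ALLOC][2-7 FREE][8-8 ALLOC][9-25 FREE]
Op 6: d = malloc(3) -> d = 2; heap: [0-1 ALLOC][2-4 ALLOC][5-7 FREE][8-8 ALLOC][9-25 FREE]
Op 7: e = malloc(2) -> e = 5; heap: [0-1 ALLOC][2-4 ALLOC][5-6 ALLOC][7-7 FREE][8-8 ALLOC][9-25 FREE]
Op 8: f = malloc(5) -> f = 9; heap: [0-1 ALLOC][2-4 ALLOC][5-6 ALLOC][7-7 FREE][8-8 ALLOC][9-13 ALLOC][14-25 FREE]
Op 9: c = realloc(c, 8) -> c = 14; heap: [0-1 FREE][2-4 ALLOC][5-6 ALLOC][7-7 FREE][8-8 ALLOC][9-13 ALLOC][14-21 ALLOC][22-25 FREE]
Op 10: g = malloc(1) -> g = 0; heap: [0-0 ALLOC][1-1 FREE][2-4 ALLOC][5-6 ALLOC][7-7 FREE][8-8 ALLOC][9-13 ALLOC][14-21 ALLOC][22-25 FREE]
Free blocks: [1 1 4] total_free=6 largest=4 -> 100*(6-4)/6 = 200/6 ≈ 33.333 -> rounds to 33

Answer: 33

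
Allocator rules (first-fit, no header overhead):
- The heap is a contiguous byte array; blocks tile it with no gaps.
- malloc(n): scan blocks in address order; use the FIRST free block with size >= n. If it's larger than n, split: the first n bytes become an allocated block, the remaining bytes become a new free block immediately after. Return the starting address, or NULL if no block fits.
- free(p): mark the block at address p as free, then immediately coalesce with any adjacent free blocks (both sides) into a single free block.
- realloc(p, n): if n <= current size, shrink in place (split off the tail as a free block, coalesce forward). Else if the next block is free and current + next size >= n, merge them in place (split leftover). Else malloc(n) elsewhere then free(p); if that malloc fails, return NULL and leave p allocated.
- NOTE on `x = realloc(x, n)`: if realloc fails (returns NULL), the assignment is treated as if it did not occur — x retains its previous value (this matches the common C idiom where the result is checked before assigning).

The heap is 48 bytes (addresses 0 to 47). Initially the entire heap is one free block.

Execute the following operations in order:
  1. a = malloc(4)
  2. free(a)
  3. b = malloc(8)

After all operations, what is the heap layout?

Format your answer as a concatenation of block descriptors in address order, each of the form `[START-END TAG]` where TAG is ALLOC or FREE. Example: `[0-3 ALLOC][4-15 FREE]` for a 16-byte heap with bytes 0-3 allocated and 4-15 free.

Op 1: a = malloc(4) -> a = 0; heap: [0-3 ALLOC][4-47 FREE]
Op 2: free(a) -> (freed a); heap: [0-47 FREE]
Op 3: b = malloc(8) -> b = 0; heap: [0-7 ALLOC][8-47 FREE]

Answer: [0-7 ALLOC][8-47 FREE]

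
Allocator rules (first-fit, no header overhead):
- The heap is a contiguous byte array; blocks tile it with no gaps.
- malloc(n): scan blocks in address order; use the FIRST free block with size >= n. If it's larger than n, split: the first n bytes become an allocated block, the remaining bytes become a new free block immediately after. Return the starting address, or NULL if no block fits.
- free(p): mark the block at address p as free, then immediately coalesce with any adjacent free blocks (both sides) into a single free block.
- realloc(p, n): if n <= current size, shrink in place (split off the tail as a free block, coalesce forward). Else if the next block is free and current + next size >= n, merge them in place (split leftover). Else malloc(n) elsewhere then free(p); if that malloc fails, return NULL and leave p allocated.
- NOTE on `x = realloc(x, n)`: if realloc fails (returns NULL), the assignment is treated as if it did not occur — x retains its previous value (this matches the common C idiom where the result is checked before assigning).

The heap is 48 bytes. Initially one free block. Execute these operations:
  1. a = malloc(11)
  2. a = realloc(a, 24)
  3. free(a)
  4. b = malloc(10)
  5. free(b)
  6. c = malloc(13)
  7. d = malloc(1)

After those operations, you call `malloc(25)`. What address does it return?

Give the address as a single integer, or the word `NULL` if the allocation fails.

Op 1: a = malloc(11) -> a = 0; heap: [0-10 ALLOC][11-47 FREE]
Op 2: a = realloc(a, 24) -> a = 0; heap: [0-23 ALLOC][24-47 FREE]
Op 3: free(a) -> (freed a); heap: [0-47 FREE]
Op 4: b = malloc(10) -> b = 0; heap: [0-9 ALLOC][10-47 FREE]
Op 5: free(b) -> (freed b); heap: [0-47 FREE]
Op 6: c = malloc(13) -> c = 0; heap: [0-12 ALLOC][13-47 FREE]
Op 7: d = malloc(1) -> d = 13; heap: [0-12 ALLOC][13-13 ALLOC][14-47 FREE]
malloc(25): first-fit scan over [0-12 ALLOC][13-13 ALLOC][14-47 FREE] -> 14

Answer: 14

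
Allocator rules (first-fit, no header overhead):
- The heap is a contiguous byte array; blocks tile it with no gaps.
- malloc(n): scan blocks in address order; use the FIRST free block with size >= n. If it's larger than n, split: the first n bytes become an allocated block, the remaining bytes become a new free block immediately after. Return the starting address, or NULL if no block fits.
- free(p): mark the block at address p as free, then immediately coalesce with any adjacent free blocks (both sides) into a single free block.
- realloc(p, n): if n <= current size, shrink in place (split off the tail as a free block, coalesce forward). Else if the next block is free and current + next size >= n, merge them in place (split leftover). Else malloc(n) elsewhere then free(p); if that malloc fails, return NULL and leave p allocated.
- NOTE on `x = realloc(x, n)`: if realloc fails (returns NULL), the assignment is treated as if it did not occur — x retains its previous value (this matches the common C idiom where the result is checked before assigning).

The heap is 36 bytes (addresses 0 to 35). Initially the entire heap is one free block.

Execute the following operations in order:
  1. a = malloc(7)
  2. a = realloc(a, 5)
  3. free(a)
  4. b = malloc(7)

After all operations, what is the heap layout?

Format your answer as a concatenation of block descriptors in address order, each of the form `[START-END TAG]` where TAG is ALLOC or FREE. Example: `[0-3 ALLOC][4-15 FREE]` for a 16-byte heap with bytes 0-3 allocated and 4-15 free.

Answer: [0-6 ALLOC][7-35 FREE]

Derivation:
Op 1: a = malloc(7) -> a = 0; heap: [0-6 ALLOC][7-35 FREE]
Op 2: a = realloc(a, 5) -> a = 0; heap: [0-4 ALLOC][5-35 FREE]
Op 3: free(a) -> (freed a); heap: [0-35 FREE]
Op 4: b = malloc(7) -> b = 0; heap: [0-6 ALLOC][7-35 FREE]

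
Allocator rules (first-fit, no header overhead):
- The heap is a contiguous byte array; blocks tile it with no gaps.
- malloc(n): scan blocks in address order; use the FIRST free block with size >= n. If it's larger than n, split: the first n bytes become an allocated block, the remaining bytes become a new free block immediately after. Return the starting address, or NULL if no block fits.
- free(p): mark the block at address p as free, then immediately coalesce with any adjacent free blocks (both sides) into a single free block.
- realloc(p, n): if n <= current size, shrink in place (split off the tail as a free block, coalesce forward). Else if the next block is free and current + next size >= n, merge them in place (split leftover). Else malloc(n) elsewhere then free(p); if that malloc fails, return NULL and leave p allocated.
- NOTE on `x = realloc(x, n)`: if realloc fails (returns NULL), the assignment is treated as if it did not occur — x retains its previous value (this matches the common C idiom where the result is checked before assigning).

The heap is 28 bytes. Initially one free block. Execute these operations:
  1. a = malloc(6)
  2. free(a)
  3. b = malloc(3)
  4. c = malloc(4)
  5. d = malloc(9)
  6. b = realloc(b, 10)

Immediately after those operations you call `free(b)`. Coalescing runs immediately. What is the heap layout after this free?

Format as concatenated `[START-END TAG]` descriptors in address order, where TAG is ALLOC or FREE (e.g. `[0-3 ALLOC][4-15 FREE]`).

Op 1: a = malloc(6) -> a = 0; heap: [0-5 ALLOC][6-27 FREE]
Op 2: free(a) -> (freed a); heap: [0-27 FREE]
Op 3: b = malloc(3) -> b = 0; heap: [0-2 ALLOC][3-27 FREE]
Op 4: c = malloc(4) -> c = 3; heap: [0-2 ALLOC][3-6 ALLOC][7-27 FREE]
Op 5: d = malloc(9) -> d = 7; heap: [0-2 ALLOC][3-6 ALLOC][7-15 ALLOC][16-27 FREE]
Op 6: b = realloc(b, 10) -> b = 16; heap: [0-2 FREE][3-6 ALLOC][7-15 ALLOC][16-25 ALLOC][26-27 FREE]
free(b): b = 16 -> block [16-25 ALLOC]; mark free, coalesce with adjacent free neighbors -> [0-2 FREE][3-6 ALLOC][7-15 ALLOC][16-27 FREE]

Answer: [0-2 FREE][3-6 ALLOC][7-15 ALLOC][16-27 FREE]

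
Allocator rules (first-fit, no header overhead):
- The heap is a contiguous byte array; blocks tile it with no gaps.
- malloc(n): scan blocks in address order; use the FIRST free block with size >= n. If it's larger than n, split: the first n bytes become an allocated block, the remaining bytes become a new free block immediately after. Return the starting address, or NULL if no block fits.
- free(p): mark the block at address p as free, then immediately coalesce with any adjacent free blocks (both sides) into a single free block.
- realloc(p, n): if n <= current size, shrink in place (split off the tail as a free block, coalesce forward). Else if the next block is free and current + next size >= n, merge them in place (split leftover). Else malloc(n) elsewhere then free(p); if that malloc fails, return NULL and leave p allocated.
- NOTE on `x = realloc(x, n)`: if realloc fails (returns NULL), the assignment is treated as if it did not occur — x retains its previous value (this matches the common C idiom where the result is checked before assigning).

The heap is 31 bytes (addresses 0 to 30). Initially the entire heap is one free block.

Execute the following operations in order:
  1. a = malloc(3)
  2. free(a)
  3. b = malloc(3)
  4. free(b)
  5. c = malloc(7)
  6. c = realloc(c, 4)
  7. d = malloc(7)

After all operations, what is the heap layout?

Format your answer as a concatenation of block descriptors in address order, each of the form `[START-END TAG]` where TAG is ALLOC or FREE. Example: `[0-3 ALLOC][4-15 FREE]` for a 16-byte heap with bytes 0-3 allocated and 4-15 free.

Answer: [0-3 ALLOC][4-10 ALLOC][11-30 FREE]

Derivation:
Op 1: a = malloc(3) -> a = 0; heap: [0-2 ALLOC][3-30 FREE]
Op 2: free(a) -> (freed a); heap: [0-30 FREE]
Op 3: b = malloc(3) -> b = 0; heap: [0-2 ALLOC][3-30 FREE]
Op 4: free(b) -> (freed b); heap: [0-30 FREE]
Op 5: c = malloc(7) -> c = 0; heap: [0-6 ALLOC][7-30 FREE]
Op 6: c = realloc(c, 4) -> c = 0; heap: [0-3 ALLOC][4-30 FREE]
Op 7: d = malloc(7) -> d = 4; heap: [0-3 ALLOC][4-10 ALLOC][11-30 FREE]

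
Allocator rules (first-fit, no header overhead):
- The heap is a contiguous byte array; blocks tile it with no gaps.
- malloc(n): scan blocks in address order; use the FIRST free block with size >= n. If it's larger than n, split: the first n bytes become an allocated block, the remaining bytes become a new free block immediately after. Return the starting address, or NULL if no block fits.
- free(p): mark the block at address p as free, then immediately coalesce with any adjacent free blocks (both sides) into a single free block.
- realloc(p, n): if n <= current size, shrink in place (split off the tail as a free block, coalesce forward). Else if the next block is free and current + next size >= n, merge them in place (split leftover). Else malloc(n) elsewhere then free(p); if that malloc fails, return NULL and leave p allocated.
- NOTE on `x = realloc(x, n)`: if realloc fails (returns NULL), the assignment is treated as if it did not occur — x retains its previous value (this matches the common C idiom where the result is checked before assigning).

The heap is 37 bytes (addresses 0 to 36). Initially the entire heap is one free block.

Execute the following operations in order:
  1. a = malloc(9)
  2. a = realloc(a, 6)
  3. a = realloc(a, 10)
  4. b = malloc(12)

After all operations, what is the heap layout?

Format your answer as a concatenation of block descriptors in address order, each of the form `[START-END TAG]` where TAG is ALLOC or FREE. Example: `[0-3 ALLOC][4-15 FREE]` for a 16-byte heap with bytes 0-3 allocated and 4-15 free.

Answer: [0-9 ALLOC][10-21 ALLOC][22-36 FREE]

Derivation:
Op 1: a = malloc(9) -> a = 0; heap: [0-8 ALLOC][9-36 FREE]
Op 2: a = realloc(a, 6) -> a = 0; heap: [0-5 ALLOC][6-36 FREE]
Op 3: a = realloc(a, 10) -> a = 0; heap: [0-9 ALLOC][10-36 FREE]
Op 4: b = malloc(12) -> b = 10; heap: [0-9 ALLOC][10-21 ALLOC][22-36 FREE]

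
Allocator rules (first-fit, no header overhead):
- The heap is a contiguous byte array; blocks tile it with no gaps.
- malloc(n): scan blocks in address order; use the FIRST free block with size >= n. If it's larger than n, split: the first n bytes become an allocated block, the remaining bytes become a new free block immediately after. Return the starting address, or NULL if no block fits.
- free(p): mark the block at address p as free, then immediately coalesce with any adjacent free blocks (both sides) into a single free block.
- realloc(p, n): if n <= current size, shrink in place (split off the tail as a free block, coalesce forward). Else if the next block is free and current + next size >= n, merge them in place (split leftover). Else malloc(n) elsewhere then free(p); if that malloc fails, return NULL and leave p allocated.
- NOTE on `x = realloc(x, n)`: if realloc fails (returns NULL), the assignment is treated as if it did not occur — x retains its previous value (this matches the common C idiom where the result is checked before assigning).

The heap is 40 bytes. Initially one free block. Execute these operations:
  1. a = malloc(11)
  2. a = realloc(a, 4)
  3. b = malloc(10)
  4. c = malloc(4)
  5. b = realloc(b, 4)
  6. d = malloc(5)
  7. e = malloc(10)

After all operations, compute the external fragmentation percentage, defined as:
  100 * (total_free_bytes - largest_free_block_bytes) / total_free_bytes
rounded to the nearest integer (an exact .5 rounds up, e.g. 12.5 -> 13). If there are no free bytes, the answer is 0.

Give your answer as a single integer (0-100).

Answer: 8

Derivation:
Op 1: a = malloc(11) -> a = 0; heap: [0-10 ALLOC][11-39 FREE]
Op 2: a = realloc(a, 4) -> a = 0; heap: [0-3 ALLOC][4-39 FREE]
Op 3: b = malloc(10) -> b = 4; heap: [0-3 ALLOC][4-13 ALLOC][14-39 FREE]
Op 4: c = malloc(4) -> c = 14; heap: [0-3 ALLOC][4-13 ALLOC][14-17 ALLOC][18-39 FREE]
Op 5: b = realloc(b, 4) -> b = 4; heap: [0-3 ALLOC][4-7 ALLOC][8-13 FREE][14-17 ALLOC][18-39 FREE]
Op 6: d = malloc(5) -> d = 8; heap: [0-3 ALLOC][4-7 ALLOC][8-12 ALLOC][13-13 FREE][14-17 ALLOC][18-39 FREE]
Op 7: e = malloc(10) -> e = 18; heap: [0-3 ALLOC][4-7 ALLOC][8-12 ALLOC][13-13 FREE][14-17 ALLOC][18-27 ALLOC][28-39 FREE]
Free blocks: [1 12] total_free=13 largest=12 -> 100*(13-12)/13 = 100/13 ≈ 7.692 -> rounds to 8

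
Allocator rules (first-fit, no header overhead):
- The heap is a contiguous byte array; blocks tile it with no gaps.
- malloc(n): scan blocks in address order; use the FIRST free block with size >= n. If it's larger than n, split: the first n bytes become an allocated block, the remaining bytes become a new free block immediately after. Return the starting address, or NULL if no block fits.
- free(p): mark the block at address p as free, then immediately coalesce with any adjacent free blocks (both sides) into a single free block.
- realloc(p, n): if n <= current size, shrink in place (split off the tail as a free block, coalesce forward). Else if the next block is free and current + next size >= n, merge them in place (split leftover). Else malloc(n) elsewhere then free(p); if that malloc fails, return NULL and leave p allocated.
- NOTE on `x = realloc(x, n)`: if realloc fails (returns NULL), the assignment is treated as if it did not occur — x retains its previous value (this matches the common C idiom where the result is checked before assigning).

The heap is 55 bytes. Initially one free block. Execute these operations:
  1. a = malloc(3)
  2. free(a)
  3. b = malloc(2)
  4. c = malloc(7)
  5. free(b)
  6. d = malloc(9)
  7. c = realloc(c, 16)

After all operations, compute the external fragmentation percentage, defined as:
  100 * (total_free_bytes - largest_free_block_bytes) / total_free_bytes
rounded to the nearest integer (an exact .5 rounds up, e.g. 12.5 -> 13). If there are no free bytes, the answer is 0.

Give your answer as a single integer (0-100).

Op 1: a = malloc(3) -> a = 0; heap: [0-2 ALLOC][3-54 FREE]
Op 2: free(a) -> (freed a); heap: [0-54 FREE]
Op 3: b = malloc(2) -> b = 0; heap: [0-1 ALLOC][2-54 FREE]
Op 4: c = malloc(7) -> c = 2; heap: [0-1 ALLOC][2-8 ALLOC][9-54 FREE]
Op 5: free(b) -> (freed b); heap: [0-1 FREE][2-8 ALLOC][9-54 FREE]
Op 6: d = malloc(9) -> d = 9; heap: [0-1 FREE][2-8 ALLOC][9-17 ALLOC][18-54 FREE]
Op 7: c = realloc(c, 16) -> c = 18; heap: [0-8 FREE][9-17 ALLOC][18-33 ALLOC][34-54 FREE]
Free blocks: [9 21] total_free=30 largest=21 -> 100*(30-21)/30 = 900/30 = 30

Answer: 30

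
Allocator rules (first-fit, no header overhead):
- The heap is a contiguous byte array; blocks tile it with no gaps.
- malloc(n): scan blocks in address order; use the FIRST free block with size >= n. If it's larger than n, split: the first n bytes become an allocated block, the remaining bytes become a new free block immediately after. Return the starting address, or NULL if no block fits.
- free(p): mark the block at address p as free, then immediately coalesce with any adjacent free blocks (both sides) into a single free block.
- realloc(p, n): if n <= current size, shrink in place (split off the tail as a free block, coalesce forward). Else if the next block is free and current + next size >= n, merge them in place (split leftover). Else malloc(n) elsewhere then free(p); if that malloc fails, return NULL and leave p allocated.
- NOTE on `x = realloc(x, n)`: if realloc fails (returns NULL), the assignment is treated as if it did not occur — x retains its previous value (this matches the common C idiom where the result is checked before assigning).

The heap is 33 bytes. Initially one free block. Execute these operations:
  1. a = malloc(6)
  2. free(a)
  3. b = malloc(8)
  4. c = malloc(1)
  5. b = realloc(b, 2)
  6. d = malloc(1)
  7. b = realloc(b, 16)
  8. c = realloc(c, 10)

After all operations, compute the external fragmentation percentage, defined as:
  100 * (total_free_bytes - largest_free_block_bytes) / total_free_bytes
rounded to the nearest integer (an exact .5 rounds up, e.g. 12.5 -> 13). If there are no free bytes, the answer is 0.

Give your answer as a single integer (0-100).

Answer: 47

Derivation:
Op 1: a = malloc(6) -> a = 0; heap: [0-5 ALLOC][6-32 FREE]
Op 2: free(a) -> (freed a); heap: [0-32 FREE]
Op 3: b = malloc(8) -> b = 0; heap: [0-7 ALLOC][8-32 FREE]
Op 4: c = malloc(1) -> c = 8; heap: [0-7 ALLOC][8-8 ALLOC][9-32 FREE]
Op 5: b = realloc(b, 2) -> b = 0; heap: [0-1 ALLOC][2-7 FREE][8-8 ALLOC][9-32 FREE]
Op 6: d = malloc(1) -> d = 2; heap: [0-1 ALLOC][2-2 ALLOC][3-7 FREE][8-8 ALLOC][9-32 FREE]
Op 7: b = realloc(b, 16) -> b = 9; heap: [0-1 FREE][2-2 ALLOC][3-7 FREE][8-8 ALLOC][9-24 ALLOC][25-32 FREE]
Op 8: c = realloc(c, 10) -> NULL (c unchanged); heap: [0-1 FREE][2-2 ALLOC][3-7 FREE][8-8 ALLOC][9-24 ALLOC][25-32 FREE]
Free blocks: [2 5 8] total_free=15 largest=8 -> 100*(15-8)/15 = 700/15 ≈ 46.667 -> rounds to 47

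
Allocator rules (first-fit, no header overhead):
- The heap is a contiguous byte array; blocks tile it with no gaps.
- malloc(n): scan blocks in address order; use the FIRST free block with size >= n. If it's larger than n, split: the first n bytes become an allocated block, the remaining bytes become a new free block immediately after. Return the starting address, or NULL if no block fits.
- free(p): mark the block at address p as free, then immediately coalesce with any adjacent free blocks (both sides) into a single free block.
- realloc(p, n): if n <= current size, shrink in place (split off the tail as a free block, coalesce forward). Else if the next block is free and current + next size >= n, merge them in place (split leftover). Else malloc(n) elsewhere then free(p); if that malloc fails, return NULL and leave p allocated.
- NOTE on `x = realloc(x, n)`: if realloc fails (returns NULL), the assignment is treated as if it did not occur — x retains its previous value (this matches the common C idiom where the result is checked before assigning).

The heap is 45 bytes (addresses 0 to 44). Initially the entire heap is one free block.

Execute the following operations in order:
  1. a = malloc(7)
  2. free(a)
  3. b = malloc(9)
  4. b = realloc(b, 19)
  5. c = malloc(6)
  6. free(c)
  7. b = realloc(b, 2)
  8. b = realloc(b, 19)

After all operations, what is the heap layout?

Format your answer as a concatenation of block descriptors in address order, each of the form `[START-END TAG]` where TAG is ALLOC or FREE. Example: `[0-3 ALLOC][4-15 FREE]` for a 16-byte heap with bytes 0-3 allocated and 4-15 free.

Answer: [0-18 ALLOC][19-44 FREE]

Derivation:
Op 1: a = malloc(7) -> a = 0; heap: [0-6 ALLOC][7-44 FREE]
Op 2: free(a) -> (freed a); heap: [0-44 FREE]
Op 3: b = malloc(9) -> b = 0; heap: [0-8 ALLOC][9-44 FREE]
Op 4: b = realloc(b, 19) -> b = 0; heap: [0-18 ALLOC][19-44 FREE]
Op 5: c = malloc(6) -> c = 19; heap: [0-18 ALLOC][19-24 ALLOC][25-44 FREE]
Op 6: free(c) -> (freed c); heap: [0-18 ALLOC][19-44 FREE]
Op 7: b = realloc(b, 2) -> b = 0; heap: [0-1 ALLOC][2-44 FREE]
Op 8: b = realloc(b, 19) -> b = 0; heap: [0-18 ALLOC][19-44 FREE]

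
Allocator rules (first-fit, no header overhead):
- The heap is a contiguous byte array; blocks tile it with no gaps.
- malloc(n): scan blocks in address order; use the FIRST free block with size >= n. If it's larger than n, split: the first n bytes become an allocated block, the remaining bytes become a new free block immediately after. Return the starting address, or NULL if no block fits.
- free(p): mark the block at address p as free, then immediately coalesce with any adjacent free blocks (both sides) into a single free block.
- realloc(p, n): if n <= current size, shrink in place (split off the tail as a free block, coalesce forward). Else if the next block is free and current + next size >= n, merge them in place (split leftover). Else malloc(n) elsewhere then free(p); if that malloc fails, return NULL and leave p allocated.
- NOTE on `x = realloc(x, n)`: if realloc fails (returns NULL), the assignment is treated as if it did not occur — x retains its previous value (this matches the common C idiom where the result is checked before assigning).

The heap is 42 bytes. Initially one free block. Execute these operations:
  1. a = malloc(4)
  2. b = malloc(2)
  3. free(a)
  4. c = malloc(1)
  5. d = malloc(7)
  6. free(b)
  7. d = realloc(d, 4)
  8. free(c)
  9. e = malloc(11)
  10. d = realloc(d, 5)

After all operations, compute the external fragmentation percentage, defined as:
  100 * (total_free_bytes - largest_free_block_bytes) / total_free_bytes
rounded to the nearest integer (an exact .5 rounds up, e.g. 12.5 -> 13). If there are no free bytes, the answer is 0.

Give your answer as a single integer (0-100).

Op 1: a = malloc(4) -> a = 0; heap: [0-3 ALLOC][4-41 FREE]
Op 2: b = malloc(2) -> b = 4; heap: [0-3 ALLOC][4-5 ALLOC][6-41 FREE]
Op 3: free(a) -> (freed a); heap: [0-3 FREE][4-5 ALLOC][6-41 FREE]
Op 4: c = malloc(1) -> c = 0; heap: [0-0 ALLOC][1-3 FREE][4-5 ALLOC][6-41 FREE]
Op 5: d = malloc(7) -> d = 6; heap: [0-0 ALLOC][1-3 FREE][4-5 ALLOC][6-12 ALLOC][13-41 FREE]
Op 6: free(b) -> (freed b); heap: [0-0 ALLOC][1-5 FREE][6-12 ALLOC][13-41 FREE]
Op 7: d = realloc(d, 4) -> d = 6; heap: [0-0 ALLOC][1-5 FREE][6-9 ALLOC][10-41 FREE]
Op 8: free(c) -> (freed c); heap: [0-5 FREE][6-9 ALLOC][10-41 FREE]
Op 9: e = malloc(11) -> e = 10; heap: [0-5 FREE][6-9 ALLOC][10-20 ALLOC][21-41 FREE]
Op 10: d = realloc(d, 5) -> d = 0; heap: [0-4 ALLOC][5-9 FREE][10-20 ALLOC][21-41 FREE]
Free blocks: [5 21] total_free=26 largest=21 -> 100*(26-21)/26 = 500/26 ≈ 19.231 -> rounds to 19

Answer: 19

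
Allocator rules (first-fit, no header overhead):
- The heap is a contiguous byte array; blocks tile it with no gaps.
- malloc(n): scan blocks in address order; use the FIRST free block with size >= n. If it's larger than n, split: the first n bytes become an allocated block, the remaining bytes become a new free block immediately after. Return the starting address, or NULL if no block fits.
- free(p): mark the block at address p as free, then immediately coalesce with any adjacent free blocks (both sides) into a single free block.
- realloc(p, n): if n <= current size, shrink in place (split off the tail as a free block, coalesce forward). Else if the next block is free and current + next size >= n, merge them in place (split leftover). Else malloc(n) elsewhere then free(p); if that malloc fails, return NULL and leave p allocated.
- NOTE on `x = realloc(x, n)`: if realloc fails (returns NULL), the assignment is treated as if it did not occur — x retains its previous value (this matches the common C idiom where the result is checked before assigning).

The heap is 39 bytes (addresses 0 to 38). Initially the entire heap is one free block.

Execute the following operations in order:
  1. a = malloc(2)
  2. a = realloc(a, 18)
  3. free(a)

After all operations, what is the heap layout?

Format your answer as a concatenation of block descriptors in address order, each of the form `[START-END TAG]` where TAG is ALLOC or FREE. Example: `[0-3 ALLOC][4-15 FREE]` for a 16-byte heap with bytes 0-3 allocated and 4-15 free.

Answer: [0-38 FREE]

Derivation:
Op 1: a = malloc(2) -> a = 0; heap: [0-1 ALLOC][2-38 FREE]
Op 2: a = realloc(a, 18) -> a = 0; heap: [0-17 ALLOC][18-38 FREE]
Op 3: free(a) -> (freed a); heap: [0-38 FREE]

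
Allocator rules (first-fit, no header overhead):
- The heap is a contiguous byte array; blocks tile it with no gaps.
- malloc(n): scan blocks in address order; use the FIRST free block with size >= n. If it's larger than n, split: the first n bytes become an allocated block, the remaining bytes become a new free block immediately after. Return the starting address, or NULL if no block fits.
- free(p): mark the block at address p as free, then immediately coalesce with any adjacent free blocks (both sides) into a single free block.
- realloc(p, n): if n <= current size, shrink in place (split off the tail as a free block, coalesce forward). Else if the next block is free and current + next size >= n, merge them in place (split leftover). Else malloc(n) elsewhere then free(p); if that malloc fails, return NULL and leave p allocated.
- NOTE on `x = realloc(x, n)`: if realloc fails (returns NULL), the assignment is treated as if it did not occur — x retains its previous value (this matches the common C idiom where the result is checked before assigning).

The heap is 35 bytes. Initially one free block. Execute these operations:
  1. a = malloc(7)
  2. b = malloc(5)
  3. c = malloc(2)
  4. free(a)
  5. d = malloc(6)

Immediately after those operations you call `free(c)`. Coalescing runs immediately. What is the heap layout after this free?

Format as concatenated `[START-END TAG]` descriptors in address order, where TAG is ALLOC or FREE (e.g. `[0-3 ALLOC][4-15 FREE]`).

Answer: [0-5 ALLOC][6-6 FREE][7-11 ALLOC][12-34 FREE]

Derivation:
Op 1: a = malloc(7) -> a = 0; heap: [0-6 ALLOC][7-34 FREE]
Op 2: b = malloc(5) -> b = 7; heap: [0-6 ALLOC][7-11 ALLOC][12-34 FREE]
Op 3: c = malloc(2) -> c = 12; heap: [0-6 ALLOC][7-11 ALLOC][12-13 ALLOC][14-34 FREE]
Op 4: free(a) -> (freed a); heap: [0-6 FREE][7-11 ALLOC][12-13 ALLOC][14-34 FREE]
Op 5: d = malloc(6) -> d = 0; heap: [0-5 ALLOC][6-6 FREE][7-11 ALLOC][12-13 ALLOC][14-34 FREE]
free(c): c = 12 -> block [12-13 ALLOC]; mark free, coalesce with adjacent free neighbors -> [0-5 ALLOC][6-6 FREE][7-11 ALLOC][12-34 FREE]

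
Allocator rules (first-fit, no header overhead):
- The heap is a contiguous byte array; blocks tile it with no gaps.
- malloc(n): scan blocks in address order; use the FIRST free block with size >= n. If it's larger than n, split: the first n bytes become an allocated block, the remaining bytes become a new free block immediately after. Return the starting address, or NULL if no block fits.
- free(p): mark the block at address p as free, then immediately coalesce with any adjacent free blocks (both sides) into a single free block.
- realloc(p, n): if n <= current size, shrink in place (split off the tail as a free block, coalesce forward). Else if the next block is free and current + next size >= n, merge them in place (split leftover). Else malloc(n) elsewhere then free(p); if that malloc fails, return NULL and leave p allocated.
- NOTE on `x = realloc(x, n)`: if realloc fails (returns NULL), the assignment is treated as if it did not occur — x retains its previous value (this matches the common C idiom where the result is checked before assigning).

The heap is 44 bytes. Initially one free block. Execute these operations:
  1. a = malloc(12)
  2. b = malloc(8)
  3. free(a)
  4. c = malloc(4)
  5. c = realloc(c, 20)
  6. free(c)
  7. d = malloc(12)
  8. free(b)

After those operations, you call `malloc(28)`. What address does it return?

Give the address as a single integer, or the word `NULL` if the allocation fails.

Op 1: a = malloc(12) -> a = 0; heap: [0-11 ALLOC][12-43 FREE]
Op 2: b = malloc(8) -> b = 12; heap: [0-11 ALLOC][12-19 ALLOC][20-43 FREE]
Op 3: free(a) -> (freed a); heap: [0-11 FREE][12-19 ALLOC][20-43 FREE]
Op 4: c = malloc(4) -> c = 0; heap: [0-3 ALLOC][4-11 FREE][12-19 ALLOC][20-43 FREE]
Op 5: c = realloc(c, 20) -> c = 20; heap: [0-11 FREE][12-19 ALLOC][20-39 ALLOC][40-43 FREE]
Op 6: free(c) -> (freed c); heap: [0-11 FREE][12-19 ALLOC][20-43 FREE]
Op 7: d = malloc(12) -> d = 0; heap: [0-11 ALLOC][12-19 ALLOC][20-43 FREE]
Op 8: free(b) -> (freed b); heap: [0-11 ALLOC][12-43 FREE]
malloc(28): first-fit scan over [0-11 ALLOC][12-43 FREE] -> 12

Answer: 12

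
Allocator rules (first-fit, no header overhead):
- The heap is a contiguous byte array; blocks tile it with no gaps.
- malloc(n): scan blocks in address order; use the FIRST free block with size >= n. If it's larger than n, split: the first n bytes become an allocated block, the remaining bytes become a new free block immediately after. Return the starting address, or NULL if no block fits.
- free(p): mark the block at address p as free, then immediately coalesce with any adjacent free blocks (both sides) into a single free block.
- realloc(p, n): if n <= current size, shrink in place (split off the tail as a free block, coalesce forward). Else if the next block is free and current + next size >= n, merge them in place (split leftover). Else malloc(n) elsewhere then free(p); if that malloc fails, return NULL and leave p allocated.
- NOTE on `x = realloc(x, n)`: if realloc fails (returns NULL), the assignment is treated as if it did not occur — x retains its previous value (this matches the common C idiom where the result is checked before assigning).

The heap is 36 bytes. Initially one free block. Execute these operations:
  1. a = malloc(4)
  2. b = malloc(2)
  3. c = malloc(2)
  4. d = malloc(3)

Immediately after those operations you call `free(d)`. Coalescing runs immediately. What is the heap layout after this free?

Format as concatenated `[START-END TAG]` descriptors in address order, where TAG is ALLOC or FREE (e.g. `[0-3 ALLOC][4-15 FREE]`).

Op 1: a = malloc(4) -> a = 0; heap: [0-3 ALLOC][4-35 FREE]
Op 2: b = malloc(2) -> b = 4; heap: [0-3 ALLOC][4-5 ALLOC][6-35 FREE]
Op 3: c = malloc(2) -> c = 6; heap: [0-3 ALLOC][4-5 ALLOC][6-7 ALLOC][8-35 FREE]
Op 4: d = malloc(3) -> d = 8; heap: [0-3 ALLOC][4-5 ALLOC][6-7 ALLOC][8-10 ALLOC][11-35 FREE]
free(d): d = 8 -> block [8-10 ALLOC]; mark free, coalesce with adjacent free neighbors -> [0-3 ALLOC][4-5 ALLOC][6-7 ALLOC][8-35 FREE]

Answer: [0-3 ALLOC][4-5 ALLOC][6-7 ALLOC][8-35 FREE]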